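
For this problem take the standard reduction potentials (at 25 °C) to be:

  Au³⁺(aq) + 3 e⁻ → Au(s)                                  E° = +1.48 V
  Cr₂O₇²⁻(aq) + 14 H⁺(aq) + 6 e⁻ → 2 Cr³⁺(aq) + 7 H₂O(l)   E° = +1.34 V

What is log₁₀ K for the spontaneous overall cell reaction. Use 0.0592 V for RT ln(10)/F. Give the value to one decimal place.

Cathode: Au³⁺/Au; anode: Cr₂O₇²⁻/Cr³⁺. E°cell = +0.14 V, n = 6.
log K = nE°cell / 0.0592 = (6)(+0.14) / 0.0592 = 14.2.

14.2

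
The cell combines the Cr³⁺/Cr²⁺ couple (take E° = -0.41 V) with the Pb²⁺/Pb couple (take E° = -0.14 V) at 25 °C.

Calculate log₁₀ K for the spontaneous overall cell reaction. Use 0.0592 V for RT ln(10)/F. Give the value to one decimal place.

9.1

Cathode: Pb²⁺/Pb; anode: Cr³⁺/Cr²⁺. E°cell = +0.27 V, n = 2.
log K = nE°cell / 0.0592 = (2)(+0.27) / 0.0592 = 9.1.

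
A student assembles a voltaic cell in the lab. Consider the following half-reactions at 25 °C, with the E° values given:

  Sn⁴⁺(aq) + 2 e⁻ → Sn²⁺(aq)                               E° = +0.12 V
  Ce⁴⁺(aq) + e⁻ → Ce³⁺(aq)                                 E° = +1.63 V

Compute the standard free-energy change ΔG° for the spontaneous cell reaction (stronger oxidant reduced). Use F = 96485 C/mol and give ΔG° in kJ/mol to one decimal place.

-291.4 kJ/mol

Ce⁴⁺/Ce³⁺ (E° = +1.63 V) is the cathode; Sn⁴⁺/Sn²⁺ (E° = +0.12 V) is the anode, so E°cell = +1.51 V.
Balancing electrons gives n = 2 (lcm of 1 and 2).
ΔG° = −nFE° = −(2)(96485)(+1.51) = -291,385 J = -291.4 kJ/mol.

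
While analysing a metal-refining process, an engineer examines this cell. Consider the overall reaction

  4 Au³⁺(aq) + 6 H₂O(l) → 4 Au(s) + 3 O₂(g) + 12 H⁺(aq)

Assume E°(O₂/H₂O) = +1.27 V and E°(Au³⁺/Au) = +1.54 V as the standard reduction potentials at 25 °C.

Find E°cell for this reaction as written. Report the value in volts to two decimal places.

+0.27 V

The Au³⁺/Au couple has the higher reduction potential, so it is the cathode; O₂/H₂O is oxidised at the anode.
E°cell = E°(cathode) − E°(anode) = (+1.54) − (+1.27) = +0.27 V.
Since E°cell > 0, the reaction is spontaneous under standard conditions.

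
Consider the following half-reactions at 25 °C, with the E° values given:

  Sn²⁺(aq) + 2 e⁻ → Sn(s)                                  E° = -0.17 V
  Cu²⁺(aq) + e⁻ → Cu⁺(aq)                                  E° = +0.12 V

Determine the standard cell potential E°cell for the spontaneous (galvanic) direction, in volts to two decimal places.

+0.29 V

The Cu²⁺/Cu⁺ couple has the higher reduction potential, so it is the cathode; Sn²⁺/Sn is oxidised at the anode.
E°cell = E°(cathode) − E°(anode) = (+0.12) − (-0.17) = +0.29 V.
Since E°cell > 0, the reaction is spontaneous under standard conditions.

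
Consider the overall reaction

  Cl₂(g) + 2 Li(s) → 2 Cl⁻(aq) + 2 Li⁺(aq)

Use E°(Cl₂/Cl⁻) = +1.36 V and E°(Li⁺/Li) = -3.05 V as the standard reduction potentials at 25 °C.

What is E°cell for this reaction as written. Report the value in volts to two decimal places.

+4.41 V

The Cl₂/Cl⁻ couple has the higher reduction potential, so it is the cathode; Li⁺/Li is oxidised at the anode.
E°cell = E°(cathode) − E°(anode) = (+1.36) − (-3.05) = +4.41 V.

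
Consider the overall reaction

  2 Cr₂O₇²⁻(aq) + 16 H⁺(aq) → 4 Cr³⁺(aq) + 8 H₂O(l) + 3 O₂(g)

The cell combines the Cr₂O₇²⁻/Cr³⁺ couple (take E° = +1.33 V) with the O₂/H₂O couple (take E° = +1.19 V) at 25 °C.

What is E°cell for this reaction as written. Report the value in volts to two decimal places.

+0.14 V

The Cr₂O₇²⁻/Cr³⁺ couple has the higher reduction potential, so it is the cathode; O₂/H₂O is oxidised at the anode.
E°cell = E°(cathode) − E°(anode) = (+1.33) − (+1.19) = +0.14 V.
Since E°cell > 0, the reaction is spontaneous under standard conditions.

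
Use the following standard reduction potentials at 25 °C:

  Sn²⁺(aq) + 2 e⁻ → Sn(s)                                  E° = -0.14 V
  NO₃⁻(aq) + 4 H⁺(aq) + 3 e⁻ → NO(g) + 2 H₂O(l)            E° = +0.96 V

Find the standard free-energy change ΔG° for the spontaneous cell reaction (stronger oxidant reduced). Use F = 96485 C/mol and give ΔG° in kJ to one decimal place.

NO₃⁻/NO (E° = +0.96 V) is the cathode; Sn²⁺/Sn (E° = -0.14 V) is the anode, so E°cell = +1.10 V.
Balancing electrons gives n = 6 (lcm of 3 and 2).
ΔG° = −nFE° = −(6)(96485)(+1.10) = -636,801 J = -636.8 kJ.

-636.8 kJ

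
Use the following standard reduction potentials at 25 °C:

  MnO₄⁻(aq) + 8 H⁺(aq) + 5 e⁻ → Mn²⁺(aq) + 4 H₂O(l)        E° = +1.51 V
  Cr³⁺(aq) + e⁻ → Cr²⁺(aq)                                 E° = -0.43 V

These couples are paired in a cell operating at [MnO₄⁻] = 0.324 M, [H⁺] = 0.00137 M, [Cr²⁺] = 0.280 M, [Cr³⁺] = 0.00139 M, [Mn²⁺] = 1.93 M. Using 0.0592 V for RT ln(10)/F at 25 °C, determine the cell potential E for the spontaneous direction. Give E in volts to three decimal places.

MnO₄⁻/Mn²⁺ is the cathode (higher E°), Cr³⁺/Cr²⁺ the anode: E°cell = +1.51 − (-0.43) = +1.94 V, n = 5.
Overall: MnO₄⁻(aq) + 8 H⁺(aq) + 5 Cr²⁺(aq) → Mn²⁺(aq) + 4 H₂O(l) + 5 Cr³⁺(aq)
Q = [Mn²⁺]·[Cr³⁺]^5 / ([MnO₄⁻]·[H⁺]^8·[Cr²⁺]^5); log Q = 12.161.
E = E° − (0.0592/n) log Q = +1.94 − (0.0592/5)(12.161) = +1.796 V.

+1.796 V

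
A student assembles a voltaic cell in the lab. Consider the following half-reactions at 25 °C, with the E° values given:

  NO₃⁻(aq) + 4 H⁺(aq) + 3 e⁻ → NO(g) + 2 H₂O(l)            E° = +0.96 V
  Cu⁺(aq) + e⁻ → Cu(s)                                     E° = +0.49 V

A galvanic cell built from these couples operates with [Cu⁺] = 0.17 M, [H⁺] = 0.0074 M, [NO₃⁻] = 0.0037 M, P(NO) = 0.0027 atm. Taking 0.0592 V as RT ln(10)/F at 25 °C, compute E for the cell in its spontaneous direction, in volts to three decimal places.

NO₃⁻/NO is the cathode (higher E°), Cu⁺/Cu the anode: E°cell = +0.96 − (+0.49) = +0.47 V, n = 3.
Overall: NO₃⁻(aq) + 4 H⁺(aq) + 3 Cu(s) → NO(g) + 2 H₂O(l) + 3 Cu⁺(aq)
Q = P(NO)·[Cu⁺]^3 / ([NO₃⁻]·[H⁺]^4); log Q = 6.078.
E = E° − (0.0592/n) log Q = +0.47 − (0.0592/3)(6.078) = +0.350 V.

+0.350 V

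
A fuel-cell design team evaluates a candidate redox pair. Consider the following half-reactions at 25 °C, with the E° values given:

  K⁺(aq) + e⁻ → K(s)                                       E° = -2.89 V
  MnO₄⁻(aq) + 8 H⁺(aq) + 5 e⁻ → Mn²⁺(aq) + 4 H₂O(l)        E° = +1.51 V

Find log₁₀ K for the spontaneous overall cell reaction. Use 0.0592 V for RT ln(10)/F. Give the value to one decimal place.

Cathode: MnO₄⁻/Mn²⁺; anode: K⁺/K. E°cell = +4.40 V, n = 5.
log K = nE°cell / 0.0592 = (5)(+4.40) / 0.0592 = 371.6.

371.6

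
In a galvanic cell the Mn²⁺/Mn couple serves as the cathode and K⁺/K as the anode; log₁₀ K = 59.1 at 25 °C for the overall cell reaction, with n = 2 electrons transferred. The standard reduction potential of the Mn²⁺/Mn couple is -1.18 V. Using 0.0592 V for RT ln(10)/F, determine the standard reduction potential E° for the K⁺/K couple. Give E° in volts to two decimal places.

E°cell = (0.0592/n)·log K = (0.0592/2)(59.1) = +1.749 V.
Since Mn²⁺/Mn is the cathode and K⁺/K the anode, E°cell = E°(Mn²⁺/Mn) − E°(K⁺/K).
So E°(K⁺/K) = E°(Mn²⁺/Mn) − E°cell = (-1.18) − (+1.749) = -2.93 V.

-2.93 V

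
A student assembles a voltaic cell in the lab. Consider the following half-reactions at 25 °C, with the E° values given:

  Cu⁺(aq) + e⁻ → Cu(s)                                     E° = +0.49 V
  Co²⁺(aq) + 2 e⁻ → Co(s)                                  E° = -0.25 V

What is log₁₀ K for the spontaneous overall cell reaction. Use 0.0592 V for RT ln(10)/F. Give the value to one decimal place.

Cathode: Cu⁺/Cu; anode: Co²⁺/Co. E°cell = +0.74 V, n = 2.
log K = nE°cell / 0.0592 = (2)(+0.74) / 0.0592 = 25.0.

25.0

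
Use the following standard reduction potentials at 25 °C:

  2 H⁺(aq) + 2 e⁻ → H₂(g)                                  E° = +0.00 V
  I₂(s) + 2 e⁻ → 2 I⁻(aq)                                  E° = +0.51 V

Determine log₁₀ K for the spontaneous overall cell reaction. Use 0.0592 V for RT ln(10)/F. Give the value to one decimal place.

Cathode: I₂/I⁻; anode: H⁺/H₂. E°cell = +0.51 V, n = 2.
log K = nE°cell / 0.0592 = (2)(+0.51) / 0.0592 = 17.2.

17.2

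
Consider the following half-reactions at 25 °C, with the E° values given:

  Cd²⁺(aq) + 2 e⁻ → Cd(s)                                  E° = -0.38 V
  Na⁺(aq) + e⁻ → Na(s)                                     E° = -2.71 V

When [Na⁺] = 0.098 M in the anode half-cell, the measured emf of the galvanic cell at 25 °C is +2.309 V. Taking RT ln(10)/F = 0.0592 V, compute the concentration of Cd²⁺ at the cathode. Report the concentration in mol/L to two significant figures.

0.0019 M

Cd²⁺/Cd is the cathode, Na⁺/Na the anode: E°cell = +2.33 V, n = 2.
Overall reaction: Cd²⁺(aq) + 2 Na(s) → Cd(s) + 2 Na⁺(aq); Q = [Na⁺]^2/[Cd²⁺]^1.
From E = E° − (0.0592/n) log Q: log Q = (E° − E)·n/0.0592 = (+2.33 − (+2.309))·2/0.0592 = 0.7095.
So 1·log[Cd²⁺] = 2·log(0.098) − log Q = -2.0175 − (0.7095) = -2.7270; [Cd²⁺] = 10^(-2.7270) ≈ 0.0019 M.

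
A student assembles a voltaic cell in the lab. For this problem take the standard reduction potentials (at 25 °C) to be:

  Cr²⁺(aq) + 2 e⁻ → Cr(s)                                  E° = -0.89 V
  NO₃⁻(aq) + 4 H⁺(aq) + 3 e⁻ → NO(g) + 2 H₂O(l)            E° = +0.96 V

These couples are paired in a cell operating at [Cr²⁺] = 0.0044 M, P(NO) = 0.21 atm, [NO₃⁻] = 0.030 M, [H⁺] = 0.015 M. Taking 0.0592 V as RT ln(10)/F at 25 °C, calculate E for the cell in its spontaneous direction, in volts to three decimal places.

+1.759 V

NO₃⁻/NO is the cathode (higher E°), Cr²⁺/Cr the anode: E°cell = +0.96 − (-0.89) = +1.85 V, n = 6.
Overall: 2 NO₃⁻(aq) + 8 H⁺(aq) + 3 Cr(s) → 2 NO(g) + 4 H₂O(l) + 3 Cr²⁺(aq)
Q = P(NO)^2·[Cr²⁺]^3 / ([NO₃⁻]^2·[H⁺]^8); log Q = 9.212.
E = E° − (0.0592/n) log Q = +1.85 − (0.0592/6)(9.212) = +1.759 V.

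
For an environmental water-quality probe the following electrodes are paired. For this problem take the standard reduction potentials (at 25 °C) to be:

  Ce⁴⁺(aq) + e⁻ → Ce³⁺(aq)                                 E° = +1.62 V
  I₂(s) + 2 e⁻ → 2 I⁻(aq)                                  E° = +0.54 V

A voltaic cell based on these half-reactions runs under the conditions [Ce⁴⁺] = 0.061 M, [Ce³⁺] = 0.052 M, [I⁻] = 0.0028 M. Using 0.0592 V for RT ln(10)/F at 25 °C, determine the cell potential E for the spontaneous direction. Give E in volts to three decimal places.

Ce⁴⁺/Ce³⁺ is the cathode (higher E°), I₂/I⁻ the anode: E°cell = +1.62 − (+0.54) = +1.08 V, n = 2.
Overall: 2 Ce⁴⁺(aq) + 2 I⁻(aq) → 2 Ce³⁺(aq) + I₂(s)
Q = [Ce³⁺]^2 / ([Ce⁴⁺]^2·[I⁻]^2); log Q = 4.967.
E = E° − (0.0592/n) log Q = +1.08 − (0.0592/2)(4.967) = +0.933 V.

+0.933 V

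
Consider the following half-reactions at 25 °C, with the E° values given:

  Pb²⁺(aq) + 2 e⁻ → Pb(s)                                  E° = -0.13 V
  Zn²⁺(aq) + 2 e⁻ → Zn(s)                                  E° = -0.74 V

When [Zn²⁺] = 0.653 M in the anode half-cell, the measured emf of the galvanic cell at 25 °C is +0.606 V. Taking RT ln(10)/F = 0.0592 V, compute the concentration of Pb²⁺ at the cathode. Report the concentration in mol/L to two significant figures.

Pb²⁺/Pb is the cathode, Zn²⁺/Zn the anode: E°cell = +0.61 V, n = 2.
Overall reaction: Pb²⁺(aq) + Zn(s) → Pb(s) + Zn²⁺(aq); Q = [Zn²⁺]^1/[Pb²⁺]^1.
From E = E° − (0.0592/n) log Q: log Q = (E° − E)·n/0.0592 = (+0.61 − (+0.606))·2/0.0592 = 0.1351.
So 1·log[Pb²⁺] = 1·log(0.653) − log Q = -0.1851 − (0.1351) = -0.3202; [Pb²⁺] = 10^(-0.3202) ≈ 0.48 M.

0.48 M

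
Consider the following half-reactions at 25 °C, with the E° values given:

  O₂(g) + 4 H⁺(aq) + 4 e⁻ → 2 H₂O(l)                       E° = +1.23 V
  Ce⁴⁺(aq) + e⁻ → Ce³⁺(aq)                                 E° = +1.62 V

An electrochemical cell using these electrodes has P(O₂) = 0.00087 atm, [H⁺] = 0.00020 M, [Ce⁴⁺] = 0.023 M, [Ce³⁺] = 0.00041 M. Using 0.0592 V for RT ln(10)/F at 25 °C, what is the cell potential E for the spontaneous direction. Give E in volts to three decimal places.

Ce⁴⁺/Ce³⁺ is the cathode (higher E°), O₂/H₂O the anode: E°cell = +1.62 − (+1.23) = +0.39 V, n = 4.
Overall: 4 Ce⁴⁺(aq) + 2 H₂O(l) → 4 Ce³⁺(aq) + O₂(g) + 4 H⁺(aq)
Q = [Ce³⁺]^4·P(O₂)·[H⁺]^4 / ([Ce⁴⁺]^4); log Q = -24.852.
E = E° − (0.0592/n) log Q = +0.39 − (0.0592/4)(-24.852) = +0.758 V.

+0.758 V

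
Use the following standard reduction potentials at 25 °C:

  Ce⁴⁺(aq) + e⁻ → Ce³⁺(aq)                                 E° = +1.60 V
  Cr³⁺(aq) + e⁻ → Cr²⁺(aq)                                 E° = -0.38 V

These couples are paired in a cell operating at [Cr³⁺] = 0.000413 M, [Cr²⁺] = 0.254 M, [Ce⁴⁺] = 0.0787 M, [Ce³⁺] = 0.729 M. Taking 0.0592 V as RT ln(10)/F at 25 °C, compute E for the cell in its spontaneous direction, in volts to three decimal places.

+2.088 V

Ce⁴⁺/Ce³⁺ is the cathode (higher E°), Cr³⁺/Cr²⁺ the anode: E°cell = +1.60 − (-0.38) = +1.98 V, n = 1.
Overall: Ce⁴⁺(aq) + Cr²⁺(aq) → Ce³⁺(aq) + Cr³⁺(aq)
Q = [Ce³⁺]·[Cr³⁺] / ([Ce⁴⁺]·[Cr²⁺]); log Q = -1.822.
E = E° − (0.0592/n) log Q = +1.98 − (0.0592/1)(-1.822) = +2.088 V.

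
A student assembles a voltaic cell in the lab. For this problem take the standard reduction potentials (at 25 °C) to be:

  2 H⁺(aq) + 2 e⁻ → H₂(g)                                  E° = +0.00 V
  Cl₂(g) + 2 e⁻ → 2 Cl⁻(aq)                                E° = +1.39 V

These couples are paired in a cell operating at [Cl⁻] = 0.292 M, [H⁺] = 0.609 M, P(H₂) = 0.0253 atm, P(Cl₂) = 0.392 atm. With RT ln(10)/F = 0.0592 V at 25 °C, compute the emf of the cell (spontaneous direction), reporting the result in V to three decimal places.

Cl₂/Cl⁻ is the cathode (higher E°), H⁺/H₂ the anode: E°cell = +1.39 − (+0.00) = +1.39 V, n = 2.
Overall: Cl₂(g) + H₂(g) → 2 Cl⁻(aq) + 2 H⁺(aq)
Q = [Cl⁻]^2·[H⁺]^2 / (P(Cl₂)·P(H₂)); log Q = 0.504.
E = E° − (0.0592/n) log Q = +1.39 − (0.0592/2)(0.504) = +1.375 V.

+1.375 V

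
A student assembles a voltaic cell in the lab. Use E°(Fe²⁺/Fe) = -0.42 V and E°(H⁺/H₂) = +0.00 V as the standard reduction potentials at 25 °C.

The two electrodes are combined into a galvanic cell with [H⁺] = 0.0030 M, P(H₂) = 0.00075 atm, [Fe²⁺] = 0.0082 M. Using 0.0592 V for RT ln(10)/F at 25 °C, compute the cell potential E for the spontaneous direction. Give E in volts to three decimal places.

H⁺/H₂ is the cathode (higher E°), Fe²⁺/Fe the anode: E°cell = +0.00 − (-0.42) = +0.42 V, n = 2.
Overall: 2 H⁺(aq) + Fe(s) → H₂(g) + Fe²⁺(aq)
Q = P(H₂)·[Fe²⁺] / ([H⁺]^2); log Q = -0.165.
E = E° − (0.0592/n) log Q = +0.42 − (0.0592/2)(-0.165) = +0.425 V.

+0.425 V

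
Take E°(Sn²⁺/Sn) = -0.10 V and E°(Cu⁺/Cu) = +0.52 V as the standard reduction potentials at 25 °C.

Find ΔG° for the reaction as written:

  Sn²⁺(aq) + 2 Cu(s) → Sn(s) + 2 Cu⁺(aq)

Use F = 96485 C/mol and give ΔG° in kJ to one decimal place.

As written, Sn²⁺/Sn is reduced (cathode) and Cu⁺/Cu is oxidised (anode), so E°cell = (-0.10) − (+0.52) = -0.62 V.
Balancing electrons gives n = 2.
ΔG° = −nFE° = −(2)(96485)(-0.62) = 119,641 J = +119.6 kJ.

+119.6 kJ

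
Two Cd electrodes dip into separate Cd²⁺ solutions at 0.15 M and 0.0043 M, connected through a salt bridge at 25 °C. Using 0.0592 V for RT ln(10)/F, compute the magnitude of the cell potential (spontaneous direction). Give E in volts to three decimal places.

+0.046 V

For a concentration cell E°cell = 0. The 0.15 M side is the cathode (reduction is favoured where [Cd²⁺] is higher).
With n = 2, E = −(0.0592/2) log([Cd²⁺]ₐₙ/[Cd²⁺]꜀ₐₜ) = −(0.0592/2) log(0.0043/0.15) = −(0.0592/2)(-1.543) = +0.046 V.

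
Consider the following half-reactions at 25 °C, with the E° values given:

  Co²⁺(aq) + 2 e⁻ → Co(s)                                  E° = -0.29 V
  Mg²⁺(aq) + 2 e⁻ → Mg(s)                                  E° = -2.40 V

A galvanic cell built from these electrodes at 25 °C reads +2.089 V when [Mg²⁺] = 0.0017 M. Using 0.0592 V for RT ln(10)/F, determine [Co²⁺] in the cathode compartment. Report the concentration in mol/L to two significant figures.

0.00033 M

Co²⁺/Co is the cathode, Mg²⁺/Mg the anode: E°cell = +2.11 V, n = 2.
Overall reaction: Co²⁺(aq) + Mg(s) → Co(s) + Mg²⁺(aq); Q = [Mg²⁺]^1/[Co²⁺]^1.
From E = E° − (0.0592/n) log Q: log Q = (E° − E)·n/0.0592 = (+2.11 − (+2.089))·2/0.0592 = 0.7095.
So 1·log[Co²⁺] = 1·log(0.0017) − log Q = -2.7696 − (0.7095) = -3.4791; [Co²⁺] = 10^(-3.4791) ≈ 0.00033 M.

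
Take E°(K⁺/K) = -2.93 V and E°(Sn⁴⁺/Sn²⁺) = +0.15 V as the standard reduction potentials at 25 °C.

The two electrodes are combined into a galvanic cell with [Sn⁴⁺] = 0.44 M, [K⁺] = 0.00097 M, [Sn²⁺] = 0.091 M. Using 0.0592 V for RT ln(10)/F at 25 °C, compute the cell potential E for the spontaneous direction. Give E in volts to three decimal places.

+3.279 V

Sn⁴⁺/Sn²⁺ is the cathode (higher E°), K⁺/K the anode: E°cell = +0.15 − (-2.93) = +3.08 V, n = 2.
Overall: Sn⁴⁺(aq) + 2 K(s) → Sn²⁺(aq) + 2 K⁺(aq)
Q = [Sn²⁺]·[K⁺]^2 / ([Sn⁴⁺]); log Q = -6.711.
E = E° − (0.0592/n) log Q = +3.08 − (0.0592/2)(-6.711) = +3.279 V.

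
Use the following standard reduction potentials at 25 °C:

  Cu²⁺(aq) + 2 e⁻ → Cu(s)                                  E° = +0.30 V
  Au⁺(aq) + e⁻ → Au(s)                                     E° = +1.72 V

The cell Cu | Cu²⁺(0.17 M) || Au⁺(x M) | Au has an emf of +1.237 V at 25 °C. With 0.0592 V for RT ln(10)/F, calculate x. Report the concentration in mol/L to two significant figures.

Au⁺/Au is the cathode, Cu²⁺/Cu the anode: E°cell = +1.42 V, n = 2.
Overall reaction: 2 Au⁺(aq) + Cu(s) → 2 Au(s) + Cu²⁺(aq); Q = [Cu²⁺]^1/[Au⁺]^2.
From E = E° − (0.0592/n) log Q: log Q = (E° − E)·n/0.0592 = (+1.42 − (+1.237))·2/0.0592 = 6.1824.
So 2·log[Au⁺] = 1·log(0.17) − log Q = -0.7696 − (6.1824) = -6.9520; log[Au⁺] = -6.9520 / 2 = -3.4760; [Au⁺] = 10^(-3.4760) ≈ 0.00033 M.

0.00033 M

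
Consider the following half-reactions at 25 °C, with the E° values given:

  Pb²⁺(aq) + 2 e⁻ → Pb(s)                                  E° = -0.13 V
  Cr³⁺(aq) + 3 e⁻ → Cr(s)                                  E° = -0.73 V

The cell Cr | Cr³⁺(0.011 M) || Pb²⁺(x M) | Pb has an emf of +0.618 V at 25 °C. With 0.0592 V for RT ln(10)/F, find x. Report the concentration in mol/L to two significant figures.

0.20 M

Pb²⁺/Pb is the cathode, Cr³⁺/Cr the anode: E°cell = +0.60 V, n = 6.
Overall reaction: 3 Pb²⁺(aq) + 2 Cr(s) → 3 Pb(s) + 2 Cr³⁺(aq); Q = [Cr³⁺]^2/[Pb²⁺]^3.
From E = E° − (0.0592/n) log Q: log Q = (E° − E)·n/0.0592 = (+0.60 − (+0.618))·6/0.0592 = -1.8243.
So 3·log[Pb²⁺] = 2·log(0.011) − log Q = -3.9172 − (-1.8243) = -2.0929; log[Pb²⁺] = -2.0929 / 3 = -0.6976; [Pb²⁺] = 10^(-0.6976) ≈ 0.20 M.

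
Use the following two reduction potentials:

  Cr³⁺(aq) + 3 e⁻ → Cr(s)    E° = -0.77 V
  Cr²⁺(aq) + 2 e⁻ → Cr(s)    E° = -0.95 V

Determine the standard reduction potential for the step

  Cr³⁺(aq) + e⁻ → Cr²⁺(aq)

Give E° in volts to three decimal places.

-0.410 V

Sequential free energies add, so n₃E°₃ = n₁E°₁ + n₂E°₂.
With n₃ = 3, and the known step contributing 2×(-0.95) V, the unknown satisfies 1·E° = 3×(-0.77) − 2×(-0.95) = -0.410.
E° = -0.410 / 1 = -0.410 V.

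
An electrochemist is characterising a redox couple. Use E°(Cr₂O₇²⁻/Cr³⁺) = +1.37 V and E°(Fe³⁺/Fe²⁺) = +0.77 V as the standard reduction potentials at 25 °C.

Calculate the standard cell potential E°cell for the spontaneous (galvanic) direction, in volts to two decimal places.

The Cr₂O₇²⁻/Cr³⁺ couple has the higher reduction potential, so it is the cathode; Fe³⁺/Fe²⁺ is oxidised at the anode.
E°cell = E°(cathode) − E°(anode) = (+1.37) − (+0.77) = +0.60 V.
Since E°cell > 0, the reaction is spontaneous under standard conditions.

+0.60 V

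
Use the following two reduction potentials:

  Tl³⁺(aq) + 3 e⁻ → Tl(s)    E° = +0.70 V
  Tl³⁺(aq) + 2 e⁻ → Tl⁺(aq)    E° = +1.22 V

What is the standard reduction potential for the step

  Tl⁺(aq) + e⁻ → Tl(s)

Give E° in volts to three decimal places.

-0.340 V

Sequential free energies add, so n₃E°₃ = n₁E°₁ + n₂E°₂.
With n₃ = 3, and the known step contributing 2×(+1.22) V, the unknown satisfies 1·E° = 3×(+0.70) − 2×(+1.22) = -0.340.
E° = -0.340 / 1 = -0.340 V.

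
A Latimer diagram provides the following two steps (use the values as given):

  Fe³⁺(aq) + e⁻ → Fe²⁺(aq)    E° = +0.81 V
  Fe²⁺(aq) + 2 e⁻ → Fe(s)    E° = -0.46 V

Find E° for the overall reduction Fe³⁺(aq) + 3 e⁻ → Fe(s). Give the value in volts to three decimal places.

-0.037 V

Adding the free-energy changes (−nFE°) of the two steps gives −n₃FE°₃ = −n₁FE°₁ − n₂FE°₂.
E°₃ = (1×+0.81 + 2×-0.46) / 3 = (-0.110) / 3 = -0.037 V.
E° values themselves are not directly additive — weighting by electron count is essential.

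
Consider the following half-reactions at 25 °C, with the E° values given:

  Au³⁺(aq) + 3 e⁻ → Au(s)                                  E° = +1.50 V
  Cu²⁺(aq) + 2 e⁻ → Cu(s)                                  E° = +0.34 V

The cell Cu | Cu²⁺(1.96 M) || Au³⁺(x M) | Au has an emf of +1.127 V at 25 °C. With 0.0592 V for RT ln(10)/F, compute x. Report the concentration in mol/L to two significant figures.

0.058 M

Au³⁺/Au is the cathode, Cu²⁺/Cu the anode: E°cell = +1.16 V, n = 6.
Overall reaction: 2 Au³⁺(aq) + 3 Cu(s) → 2 Au(s) + 3 Cu²⁺(aq); Q = [Cu²⁺]^3/[Au³⁺]^2.
From E = E° − (0.0592/n) log Q: log Q = (E° − E)·n/0.0592 = (+1.16 − (+1.127))·6/0.0592 = 3.3446.
So 2·log[Au³⁺] = 3·log(1.96) − log Q = 0.8768 − (3.3446) = -2.4678; log[Au³⁺] = -2.4678 / 2 = -1.2339; [Au³⁺] = 10^(-1.2339) ≈ 0.058 M.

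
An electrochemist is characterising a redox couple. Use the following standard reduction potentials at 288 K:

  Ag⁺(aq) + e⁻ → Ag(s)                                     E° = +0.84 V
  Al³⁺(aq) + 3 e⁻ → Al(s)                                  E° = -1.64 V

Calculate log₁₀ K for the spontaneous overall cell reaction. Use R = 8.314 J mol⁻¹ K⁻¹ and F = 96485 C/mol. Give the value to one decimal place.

Cathode: Ag⁺/Ag; anode: Al³⁺/Al. E°cell = (+0.84) − (-1.64) = +2.48 V, with n = 3.
ΔG° = −nFE° = −RT ln K, so ln K = nFE°/(RT) = (3)(96485)(+2.48) / ((8.314)(288)) = 299.799.
log₁₀ K = 299.799 / ln 10 = 130.2.

130.2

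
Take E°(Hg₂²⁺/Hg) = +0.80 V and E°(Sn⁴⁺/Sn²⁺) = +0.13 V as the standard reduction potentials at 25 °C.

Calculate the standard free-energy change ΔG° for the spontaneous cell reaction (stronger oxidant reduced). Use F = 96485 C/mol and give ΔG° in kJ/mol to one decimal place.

-129.3 kJ/mol

Hg₂²⁺/Hg (E° = +0.80 V) is the cathode; Sn⁴⁺/Sn²⁺ (E° = +0.13 V) is the anode, so E°cell = +0.67 V.
Balancing electrons gives n = 2 (lcm of 2 and 2).
ΔG° = −nFE° = −(2)(96485)(+0.67) = -129,290 J = -129.3 kJ/mol.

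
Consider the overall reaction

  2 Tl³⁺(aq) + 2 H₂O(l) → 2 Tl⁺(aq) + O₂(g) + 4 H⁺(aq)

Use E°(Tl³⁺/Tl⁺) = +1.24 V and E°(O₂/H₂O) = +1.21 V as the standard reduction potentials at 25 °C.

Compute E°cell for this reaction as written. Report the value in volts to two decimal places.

The Tl³⁺/Tl⁺ couple has the higher reduction potential, so it is the cathode; O₂/H₂O is oxidised at the anode.
E°cell = E°(cathode) − E°(anode) = (+1.24) − (+1.21) = +0.03 V.
Since E°cell > 0, the reaction is spontaneous under standard conditions.

+0.03 V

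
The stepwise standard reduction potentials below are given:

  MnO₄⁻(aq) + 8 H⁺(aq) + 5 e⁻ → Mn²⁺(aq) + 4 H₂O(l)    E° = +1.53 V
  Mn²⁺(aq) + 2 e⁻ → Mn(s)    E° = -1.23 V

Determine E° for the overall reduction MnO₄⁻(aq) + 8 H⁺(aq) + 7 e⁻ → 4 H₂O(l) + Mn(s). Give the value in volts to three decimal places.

+0.741 V

Adding the free-energy changes (−nFE°) of the two steps gives −n₃FE°₃ = −n₁FE°₁ − n₂FE°₂.
E°₃ = (5×+1.53 + 2×-1.23) / 7 = (+5.190) / 7 = +0.741 V.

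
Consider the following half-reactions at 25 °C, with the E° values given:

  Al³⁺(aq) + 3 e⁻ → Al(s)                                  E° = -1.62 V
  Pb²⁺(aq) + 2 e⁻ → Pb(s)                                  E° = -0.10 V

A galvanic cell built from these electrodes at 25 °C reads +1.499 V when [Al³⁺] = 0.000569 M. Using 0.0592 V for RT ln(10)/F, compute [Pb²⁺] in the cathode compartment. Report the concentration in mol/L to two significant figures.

Pb²⁺/Pb is the cathode, Al³⁺/Al the anode: E°cell = +1.52 V, n = 6.
Overall reaction: 3 Pb²⁺(aq) + 2 Al(s) → 3 Pb(s) + 2 Al³⁺(aq); Q = [Al³⁺]^2/[Pb²⁺]^3.
From E = E° − (0.0592/n) log Q: log Q = (E° − E)·n/0.0592 = (+1.52 − (+1.499))·6/0.0592 = 2.1284.
So 3·log[Pb²⁺] = 2·log(0.000569) − log Q = -6.4898 − (2.1284) = -8.6182; log[Pb²⁺] = -8.6182 / 3 = -2.8727; [Pb²⁺] = 10^(-2.8727) ≈ 0.0013 M.

0.0013 M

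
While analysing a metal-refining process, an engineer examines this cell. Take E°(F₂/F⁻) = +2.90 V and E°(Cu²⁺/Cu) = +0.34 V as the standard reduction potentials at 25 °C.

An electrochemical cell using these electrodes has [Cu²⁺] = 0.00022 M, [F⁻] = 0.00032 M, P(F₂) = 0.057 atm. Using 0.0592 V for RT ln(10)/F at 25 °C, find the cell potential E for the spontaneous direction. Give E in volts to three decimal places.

+2.838 V

F₂/F⁻ is the cathode (higher E°), Cu²⁺/Cu the anode: E°cell = +2.90 − (+0.34) = +2.56 V, n = 2.
Overall: F₂(g) + Cu(s) → 2 F⁻(aq) + Cu²⁺(aq)
Q = [F⁻]^2·[Cu²⁺] / (P(F₂)); log Q = -9.403.
E = E° − (0.0592/n) log Q = +2.56 − (0.0592/2)(-9.403) = +2.838 V.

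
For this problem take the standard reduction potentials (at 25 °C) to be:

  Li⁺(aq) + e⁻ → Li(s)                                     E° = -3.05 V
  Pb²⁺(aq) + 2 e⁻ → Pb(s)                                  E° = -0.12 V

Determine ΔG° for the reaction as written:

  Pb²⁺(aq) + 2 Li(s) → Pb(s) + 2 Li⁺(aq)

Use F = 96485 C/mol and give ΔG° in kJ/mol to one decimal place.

As written, Pb²⁺/Pb is reduced (cathode) and Li⁺/Li is oxidised (anode), so E°cell = (-0.12) − (-3.05) = +2.93 V.
Balancing electrons gives n = 2.
ΔG° = −nFE° = −(2)(96485)(+2.93) = -565,402 J = -565.4 kJ/mol.

-565.4 kJ/mol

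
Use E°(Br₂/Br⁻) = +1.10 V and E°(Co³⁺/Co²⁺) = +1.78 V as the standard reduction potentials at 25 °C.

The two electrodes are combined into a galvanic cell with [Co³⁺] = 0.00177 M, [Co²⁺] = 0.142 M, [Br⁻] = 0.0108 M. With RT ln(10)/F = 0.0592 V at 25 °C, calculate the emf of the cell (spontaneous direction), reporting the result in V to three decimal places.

+0.451 V

Co³⁺/Co²⁺ is the cathode (higher E°), Br₂/Br⁻ the anode: E°cell = +1.78 − (+1.10) = +0.68 V, n = 2.
Overall: 2 Co³⁺(aq) + 2 Br⁻(aq) → 2 Co²⁺(aq) + Br₂(l)
Q = [Co²⁺]^2 / ([Co³⁺]^2·[Br⁻]^2); log Q = 7.742.
E = E° − (0.0592/n) log Q = +0.68 − (0.0592/2)(7.742) = +0.451 V.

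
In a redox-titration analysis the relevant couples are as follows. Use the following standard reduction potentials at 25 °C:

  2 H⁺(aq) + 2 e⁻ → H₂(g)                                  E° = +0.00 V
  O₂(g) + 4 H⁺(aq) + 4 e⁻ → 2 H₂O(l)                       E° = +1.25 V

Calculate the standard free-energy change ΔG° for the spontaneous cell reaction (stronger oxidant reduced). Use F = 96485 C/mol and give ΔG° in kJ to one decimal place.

O₂/H₂O (E° = +1.25 V) is the cathode; H⁺/H₂ (E° = +0.00 V) is the anode, so E°cell = +1.25 V.
Balancing electrons gives n = 4 (lcm of 4 and 2).
ΔG° = −nFE° = −(4)(96485)(+1.25) = -482,425 J = -482.4 kJ.

-482.4 kJ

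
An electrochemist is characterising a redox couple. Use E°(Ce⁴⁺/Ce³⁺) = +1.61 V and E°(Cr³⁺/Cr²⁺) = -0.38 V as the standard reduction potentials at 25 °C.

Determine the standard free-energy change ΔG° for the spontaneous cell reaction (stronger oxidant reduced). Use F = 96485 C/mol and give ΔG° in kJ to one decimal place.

Ce⁴⁺/Ce³⁺ (E° = +1.61 V) is the cathode; Cr³⁺/Cr²⁺ (E° = -0.38 V) is the anode, so E°cell = +1.99 V.
Balancing electrons gives n = 1 (lcm of 1 and 1).
ΔG° = −nFE° = −(1)(96485)(+1.99) = -192,005 J = -192.0 kJ.

-192.0 kJ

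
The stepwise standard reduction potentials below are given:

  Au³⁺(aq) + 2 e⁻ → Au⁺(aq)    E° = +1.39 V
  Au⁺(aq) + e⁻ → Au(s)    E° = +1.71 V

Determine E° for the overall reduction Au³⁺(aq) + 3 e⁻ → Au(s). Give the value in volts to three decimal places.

Adding the free-energy changes (−nFE°) of the two steps gives −n₃FE°₃ = −n₁FE°₁ − n₂FE°₂.
E°₃ = (2×+1.39 + 1×+1.71) / 3 = (+4.490) / 3 = +1.497 V.
E° values themselves are not directly additive — weighting by electron count is essential.

+1.497 V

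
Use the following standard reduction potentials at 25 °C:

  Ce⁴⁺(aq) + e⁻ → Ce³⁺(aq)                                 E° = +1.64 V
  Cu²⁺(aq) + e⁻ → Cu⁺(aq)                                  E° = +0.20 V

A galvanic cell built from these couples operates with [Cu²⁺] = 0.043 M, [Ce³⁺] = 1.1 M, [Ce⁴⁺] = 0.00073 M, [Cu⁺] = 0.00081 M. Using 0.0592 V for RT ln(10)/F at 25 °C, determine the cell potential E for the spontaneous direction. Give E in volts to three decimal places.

+1.150 V

Ce⁴⁺/Ce³⁺ is the cathode (higher E°), Cu²⁺/Cu⁺ the anode: E°cell = +1.64 − (+0.20) = +1.44 V, n = 1.
Overall: Ce⁴⁺(aq) + Cu⁺(aq) → Ce³⁺(aq) + Cu²⁺(aq)
Q = [Ce³⁺]·[Cu²⁺] / ([Ce⁴⁺]·[Cu⁺]); log Q = 4.903.
E = E° − (0.0592/n) log Q = +1.44 − (0.0592/1)(4.903) = +1.150 V.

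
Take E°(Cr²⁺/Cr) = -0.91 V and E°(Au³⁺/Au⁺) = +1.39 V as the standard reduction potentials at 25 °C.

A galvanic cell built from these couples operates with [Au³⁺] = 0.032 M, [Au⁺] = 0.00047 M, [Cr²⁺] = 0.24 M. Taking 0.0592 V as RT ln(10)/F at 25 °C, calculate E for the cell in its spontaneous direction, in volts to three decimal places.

+2.373 V

Au³⁺/Au⁺ is the cathode (higher E°), Cr²⁺/Cr the anode: E°cell = +1.39 − (-0.91) = +2.30 V, n = 2.
Overall: Au³⁺(aq) + Cr(s) → Au⁺(aq) + Cr²⁺(aq)
Q = [Au⁺]·[Cr²⁺] / ([Au³⁺]); log Q = -2.453.
E = E° − (0.0592/n) log Q = +2.30 − (0.0592/2)(-2.453) = +2.373 V.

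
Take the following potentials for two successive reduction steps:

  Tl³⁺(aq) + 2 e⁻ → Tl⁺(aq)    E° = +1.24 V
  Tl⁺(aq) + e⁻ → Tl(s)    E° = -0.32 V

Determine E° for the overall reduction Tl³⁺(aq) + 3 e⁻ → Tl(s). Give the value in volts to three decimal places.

Standard free energies of sequential steps add: ΔG°₃ = ΔG°₁ + ΔG°₂, so n₃E°₃ = n₁E°₁ + n₂E°₂.
E°₃ = (2×+1.24 + 1×-0.32) / 3 = (+2.160) / 3 = +0.720 V.

+0.720 V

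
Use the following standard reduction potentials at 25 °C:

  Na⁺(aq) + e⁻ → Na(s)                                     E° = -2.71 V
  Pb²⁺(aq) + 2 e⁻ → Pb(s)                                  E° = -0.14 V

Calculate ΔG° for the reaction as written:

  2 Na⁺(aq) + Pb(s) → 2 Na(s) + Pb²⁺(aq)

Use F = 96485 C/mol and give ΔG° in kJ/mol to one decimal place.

As written, Na⁺/Na is reduced (cathode) and Pb²⁺/Pb is oxidised (anode), so E°cell = (-2.71) − (-0.14) = -2.57 V.
Balancing electrons gives n = 2.
ΔG° = −nFE° = −(2)(96485)(-2.57) = 495,933 J = +495.9 kJ/mol.

+495.9 kJ/mol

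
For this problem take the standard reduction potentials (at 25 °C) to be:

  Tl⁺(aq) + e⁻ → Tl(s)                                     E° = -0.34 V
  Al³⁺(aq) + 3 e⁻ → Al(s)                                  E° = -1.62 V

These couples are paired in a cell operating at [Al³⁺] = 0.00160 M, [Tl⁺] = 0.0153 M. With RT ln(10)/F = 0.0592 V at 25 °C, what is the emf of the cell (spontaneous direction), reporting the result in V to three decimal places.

+1.228 V

Tl⁺/Tl is the cathode (higher E°), Al³⁺/Al the anode: E°cell = -0.34 − (-1.62) = +1.28 V, n = 3.
Overall: 3 Tl⁺(aq) + Al(s) → 3 Tl(s) + Al³⁺(aq)
Q = [Al³⁺] / ([Tl⁺]^3); log Q = 2.650.
E = E° − (0.0592/n) log Q = +1.28 − (0.0592/3)(2.650) = +1.228 V.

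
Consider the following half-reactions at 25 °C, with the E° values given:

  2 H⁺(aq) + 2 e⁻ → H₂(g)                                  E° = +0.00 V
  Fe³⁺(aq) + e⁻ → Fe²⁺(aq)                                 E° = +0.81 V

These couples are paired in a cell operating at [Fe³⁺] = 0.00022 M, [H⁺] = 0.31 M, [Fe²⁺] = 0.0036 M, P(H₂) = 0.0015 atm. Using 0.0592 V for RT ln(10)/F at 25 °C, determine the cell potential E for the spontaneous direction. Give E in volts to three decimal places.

+0.685 V

Fe³⁺/Fe²⁺ is the cathode (higher E°), H⁺/H₂ the anode: E°cell = +0.81 − (+0.00) = +0.81 V, n = 2.
Overall: 2 Fe³⁺(aq) + H₂(g) → 2 Fe²⁺(aq) + 2 H⁺(aq)
Q = [Fe²⁺]^2·[H⁺]^2 / ([Fe³⁺]^2·P(H₂)); log Q = 4.234.
E = E° − (0.0592/n) log Q = +0.81 − (0.0592/2)(4.234) = +0.685 V.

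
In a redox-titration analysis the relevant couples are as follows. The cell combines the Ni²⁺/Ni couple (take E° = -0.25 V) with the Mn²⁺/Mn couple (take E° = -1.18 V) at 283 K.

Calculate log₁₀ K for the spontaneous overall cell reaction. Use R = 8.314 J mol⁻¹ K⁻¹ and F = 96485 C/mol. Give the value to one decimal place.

Cathode: Ni²⁺/Ni; anode: Mn²⁺/Mn. E°cell = (-0.25) − (-1.18) = +0.93 V, with n = 2.
ΔG° = −nFE° = −RT ln K, so ln K = nFE°/(RT) = (2)(96485)(+0.93) / ((8.314)(283)) = 76.274.
log₁₀ K = 76.274 / ln 10 = 33.1.

33.1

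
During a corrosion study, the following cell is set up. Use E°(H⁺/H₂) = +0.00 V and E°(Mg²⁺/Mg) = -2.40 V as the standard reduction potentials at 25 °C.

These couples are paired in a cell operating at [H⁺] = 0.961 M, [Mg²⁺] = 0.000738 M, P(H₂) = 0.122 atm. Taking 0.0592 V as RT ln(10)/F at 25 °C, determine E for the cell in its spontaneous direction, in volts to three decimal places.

H⁺/H₂ is the cathode (higher E°), Mg²⁺/Mg the anode: E°cell = +0.00 − (-2.40) = +2.40 V, n = 2.
Overall: 2 H⁺(aq) + Mg(s) → H₂(g) + Mg²⁺(aq)
Q = P(H₂)·[Mg²⁺] / ([H⁺]^2); log Q = -4.011.
E = E° − (0.0592/n) log Q = +2.40 − (0.0592/2)(-4.011) = +2.519 V.

+2.519 V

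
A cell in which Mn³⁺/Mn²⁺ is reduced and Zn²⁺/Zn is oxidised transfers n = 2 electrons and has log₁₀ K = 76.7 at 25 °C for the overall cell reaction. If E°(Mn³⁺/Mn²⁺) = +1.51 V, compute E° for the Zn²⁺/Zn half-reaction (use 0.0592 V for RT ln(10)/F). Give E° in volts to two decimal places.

E°cell = (0.0592/n)·log K = (0.0592/2)(76.7) = +2.270 V.
Since Mn³⁺/Mn²⁺ is the cathode and Zn²⁺/Zn the anode, E°cell = E°(Mn³⁺/Mn²⁺) − E°(Zn²⁺/Zn).
So E°(Zn²⁺/Zn) = E°(Mn³⁺/Mn²⁺) − E°cell = (+1.51) − (+2.270) = -0.76 V.

-0.76 V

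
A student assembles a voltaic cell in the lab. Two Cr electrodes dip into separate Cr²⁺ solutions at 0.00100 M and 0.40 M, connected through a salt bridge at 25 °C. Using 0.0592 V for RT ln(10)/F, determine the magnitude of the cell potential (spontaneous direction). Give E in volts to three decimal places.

For a concentration cell E°cell = 0. The 0.40 M side is the cathode (reduction is favoured where [Cr²⁺] is higher).
With n = 2, E = −(0.0592/2) log([Cr²⁺]ₐₙ/[Cr²⁺]꜀ₐₜ) = −(0.0592/2) log(0.001/0.4) = −(0.0592/2)(-2.602) = +0.077 V.

+0.077 V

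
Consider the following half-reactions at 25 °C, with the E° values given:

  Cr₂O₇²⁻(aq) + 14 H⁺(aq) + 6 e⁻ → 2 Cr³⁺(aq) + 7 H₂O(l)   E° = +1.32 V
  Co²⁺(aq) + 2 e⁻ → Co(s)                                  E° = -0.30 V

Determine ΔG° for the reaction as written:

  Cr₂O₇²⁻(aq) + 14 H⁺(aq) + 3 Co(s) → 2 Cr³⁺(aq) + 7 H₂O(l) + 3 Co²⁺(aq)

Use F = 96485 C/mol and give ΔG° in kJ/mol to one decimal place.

-937.8 kJ/mol

As written, Cr₂O₇²⁻/Cr³⁺ is reduced (cathode) and Co²⁺/Co is oxidised (anode), so E°cell = (+1.32) − (-0.30) = +1.62 V.
Balancing electrons gives n = 6.
ΔG° = −nFE° = −(6)(96485)(+1.62) = -937,834 J = -937.8 kJ/mol.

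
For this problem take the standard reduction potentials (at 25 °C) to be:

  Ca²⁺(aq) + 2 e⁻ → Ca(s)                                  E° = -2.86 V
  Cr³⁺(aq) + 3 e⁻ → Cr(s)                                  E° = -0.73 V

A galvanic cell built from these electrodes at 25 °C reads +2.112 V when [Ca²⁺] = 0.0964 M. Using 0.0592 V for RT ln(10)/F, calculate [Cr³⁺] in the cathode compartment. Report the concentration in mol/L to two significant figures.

Cr³⁺/Cr is the cathode, Ca²⁺/Ca the anode: E°cell = +2.13 V, n = 6.
Overall reaction: 2 Cr³⁺(aq) + 3 Ca(s) → 2 Cr(s) + 3 Ca²⁺(aq); Q = [Ca²⁺]^3/[Cr³⁺]^2.
From E = E° − (0.0592/n) log Q: log Q = (E° − E)·n/0.0592 = (+2.13 − (+2.112))·6/0.0592 = 1.8243.
So 2·log[Cr³⁺] = 3·log(0.0964) − log Q = -3.0478 − (1.8243) = -4.8721; log[Cr³⁺] = -4.8721 / 2 = -2.4360; [Cr³⁺] = 10^(-2.4360) ≈ 0.0037 M.

0.0037 M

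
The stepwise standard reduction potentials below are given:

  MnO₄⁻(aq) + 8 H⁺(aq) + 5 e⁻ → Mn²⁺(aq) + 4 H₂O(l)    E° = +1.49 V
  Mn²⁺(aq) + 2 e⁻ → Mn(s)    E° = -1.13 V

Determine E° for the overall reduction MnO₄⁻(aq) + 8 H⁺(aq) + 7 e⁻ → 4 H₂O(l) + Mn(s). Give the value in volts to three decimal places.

Standard free energies of sequential steps add: ΔG°₃ = ΔG°₁ + ΔG°₂, so n₃E°₃ = n₁E°₁ + n₂E°₂.
E°₃ = (5×+1.49 + 2×-1.13) / 7 = (+5.190) / 7 = +0.741 V.

+0.741 V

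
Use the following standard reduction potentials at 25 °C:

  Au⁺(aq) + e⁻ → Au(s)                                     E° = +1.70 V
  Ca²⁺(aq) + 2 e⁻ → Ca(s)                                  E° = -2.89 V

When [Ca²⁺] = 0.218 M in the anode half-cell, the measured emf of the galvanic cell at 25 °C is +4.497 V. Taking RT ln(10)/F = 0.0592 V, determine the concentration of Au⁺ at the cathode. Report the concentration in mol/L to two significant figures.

0.013 M

Au⁺/Au is the cathode, Ca²⁺/Ca the anode: E°cell = +4.59 V, n = 2.
Overall reaction: 2 Au⁺(aq) + Ca(s) → 2 Au(s) + Ca²⁺(aq); Q = [Ca²⁺]^1/[Au⁺]^2.
From E = E° − (0.0592/n) log Q: log Q = (E° − E)·n/0.0592 = (+4.59 − (+4.497))·2/0.0592 = 3.1419.
So 2·log[Au⁺] = 1·log(0.218) − log Q = -0.6615 − (3.1419) = -3.8034; log[Au⁺] = -3.8034 / 2 = -1.9017; [Au⁺] = 10^(-1.9017) ≈ 0.013 M.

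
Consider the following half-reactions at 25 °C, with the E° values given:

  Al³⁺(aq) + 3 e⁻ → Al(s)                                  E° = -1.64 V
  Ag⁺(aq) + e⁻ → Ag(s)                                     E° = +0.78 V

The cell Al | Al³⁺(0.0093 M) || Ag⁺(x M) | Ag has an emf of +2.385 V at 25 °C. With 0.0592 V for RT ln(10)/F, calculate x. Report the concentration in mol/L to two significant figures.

Ag⁺/Ag is the cathode, Al³⁺/Al the anode: E°cell = +2.42 V, n = 3.
Overall reaction: 3 Ag⁺(aq) + Al(s) → 3 Ag(s) + Al³⁺(aq); Q = [Al³⁺]^1/[Ag⁺]^3.
From E = E° − (0.0592/n) log Q: log Q = (E° − E)·n/0.0592 = (+2.42 − (+2.385))·3/0.0592 = 1.7736.
So 3·log[Ag⁺] = 1·log(0.0093) − log Q = -2.0315 − (1.7736) = -3.8051; log[Ag⁺] = -3.8051 / 3 = -1.2684; [Ag⁺] = 10^(-1.2684) ≈ 0.054 M.

0.054 M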